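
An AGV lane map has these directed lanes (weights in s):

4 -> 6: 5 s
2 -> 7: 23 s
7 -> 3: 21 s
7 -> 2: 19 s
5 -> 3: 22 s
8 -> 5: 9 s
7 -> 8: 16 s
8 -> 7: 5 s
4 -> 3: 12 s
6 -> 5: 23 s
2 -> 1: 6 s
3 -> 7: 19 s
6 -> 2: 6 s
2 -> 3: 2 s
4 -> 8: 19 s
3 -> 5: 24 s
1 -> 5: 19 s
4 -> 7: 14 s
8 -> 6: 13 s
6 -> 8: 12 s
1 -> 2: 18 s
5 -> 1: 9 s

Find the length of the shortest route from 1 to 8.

55 s

Running Dijkstra from 1:
1: 0
2: 18  (via 1)
5: 19  (via 1)
3: 20  (via 2)
7: 39  (via 3)
8: 55  (via 7)
Shortest route: 1 → 2 → 3 → 7 → 8 = 55 s.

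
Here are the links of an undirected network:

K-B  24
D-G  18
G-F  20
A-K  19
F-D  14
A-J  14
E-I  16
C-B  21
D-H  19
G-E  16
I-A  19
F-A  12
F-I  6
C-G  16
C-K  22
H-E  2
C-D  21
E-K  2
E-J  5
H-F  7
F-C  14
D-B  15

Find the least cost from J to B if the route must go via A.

Shortest J→A: J–A = 14
Shortest A→B: A–F–D–B = 41
Total via A: 14 + 41 = 55.

55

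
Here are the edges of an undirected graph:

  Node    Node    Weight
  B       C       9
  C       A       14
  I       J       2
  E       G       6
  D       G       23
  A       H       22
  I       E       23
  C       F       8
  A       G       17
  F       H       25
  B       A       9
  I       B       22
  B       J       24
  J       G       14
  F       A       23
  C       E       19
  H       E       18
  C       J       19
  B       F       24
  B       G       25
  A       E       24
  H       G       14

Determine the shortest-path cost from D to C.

48

Compare a few routes:
D - G - E - C: 23+6+19 = 48
D - G - A - C: 23+17+14 = 54
D - G - J - C: 23+14+19 = 56
The minimum is 48 via D - G - E - C.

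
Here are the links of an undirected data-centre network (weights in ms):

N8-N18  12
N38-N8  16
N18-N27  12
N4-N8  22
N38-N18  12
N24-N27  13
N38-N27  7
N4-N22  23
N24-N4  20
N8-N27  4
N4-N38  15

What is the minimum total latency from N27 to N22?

45 ms

Shortest distances from N27:
N27: 0
N8: 4  (via N27)
N38: 7  (via N27)
N18: 12  (via N27)
N24: 13  (via N27)
N4: 22  (via N38)
N22: 45  (via N4)
Shortest route: N27–N38–N4–N22 = 45 ms.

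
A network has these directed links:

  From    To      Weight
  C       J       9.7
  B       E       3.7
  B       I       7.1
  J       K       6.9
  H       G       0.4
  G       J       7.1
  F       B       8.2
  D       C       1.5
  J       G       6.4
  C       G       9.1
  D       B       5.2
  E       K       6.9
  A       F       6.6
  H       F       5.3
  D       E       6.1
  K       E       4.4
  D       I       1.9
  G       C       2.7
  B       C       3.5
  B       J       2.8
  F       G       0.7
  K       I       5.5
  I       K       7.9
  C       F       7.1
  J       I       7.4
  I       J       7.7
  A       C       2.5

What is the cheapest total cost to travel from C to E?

19

Compare a few routes:
C–F–B–E: 7.1+8.2+3.7 = 19
C–J–K–E: 9.7+6.9+4.4 = 21
Cheapest is C–F–B–E at 19.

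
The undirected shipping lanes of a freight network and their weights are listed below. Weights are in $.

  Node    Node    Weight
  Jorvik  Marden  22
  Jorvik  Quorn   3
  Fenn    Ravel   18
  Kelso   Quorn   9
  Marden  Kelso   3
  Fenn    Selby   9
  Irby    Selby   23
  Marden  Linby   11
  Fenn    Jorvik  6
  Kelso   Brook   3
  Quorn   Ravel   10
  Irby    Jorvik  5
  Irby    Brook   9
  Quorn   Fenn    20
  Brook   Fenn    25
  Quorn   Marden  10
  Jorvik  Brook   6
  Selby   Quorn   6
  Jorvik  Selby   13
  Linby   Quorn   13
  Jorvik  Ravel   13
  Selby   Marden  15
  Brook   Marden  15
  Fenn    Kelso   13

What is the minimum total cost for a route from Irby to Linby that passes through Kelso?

Shortest Irby→Kelso: Irby–Brook–Kelso = 12
Shortest Kelso→Linby: Kelso–Marden–Linby = 14
Total via Kelso: 12 + 14 = $26.

$26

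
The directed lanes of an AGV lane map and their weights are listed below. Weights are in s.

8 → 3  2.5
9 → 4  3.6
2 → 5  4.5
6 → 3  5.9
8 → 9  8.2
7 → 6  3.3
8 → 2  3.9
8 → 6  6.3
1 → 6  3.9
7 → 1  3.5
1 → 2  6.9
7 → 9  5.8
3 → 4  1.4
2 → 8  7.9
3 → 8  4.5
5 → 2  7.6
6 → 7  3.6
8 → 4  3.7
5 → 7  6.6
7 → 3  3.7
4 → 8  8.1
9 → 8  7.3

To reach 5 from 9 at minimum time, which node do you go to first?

8

Enumerating some paths:
9 → 8 → 2 → 5: 7.3+3.9+4.5 = 15.7
9 → 4 → 8 → 2 → 5: 3.6+8.1+3.9+4.5 = 20.1
9 → 8 → 6 → 7 → 1 → 2 → 5: 7.3+6.3+3.6+3.5+6.9+4.5 = 32.1
Cheapest is 9 → 8 → 2 → 5 at 15.7 s.
So from 9 the first move is to 8.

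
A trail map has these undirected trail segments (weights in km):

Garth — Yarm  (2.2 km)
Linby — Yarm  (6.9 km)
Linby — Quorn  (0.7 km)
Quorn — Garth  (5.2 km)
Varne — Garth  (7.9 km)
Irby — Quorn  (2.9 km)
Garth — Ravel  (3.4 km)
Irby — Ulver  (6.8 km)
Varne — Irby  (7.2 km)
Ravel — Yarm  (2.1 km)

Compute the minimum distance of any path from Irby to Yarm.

10.3 km

Compare a few routes:
Irby–Quorn–Garth–Yarm: 2.9+5.2+2.2 = 10.3
Irby–Quorn–Linby–Yarm: 2.9+0.7+6.9 = 10.5
Cheapest is Irby–Quorn–Garth–Yarm at 10.3 km.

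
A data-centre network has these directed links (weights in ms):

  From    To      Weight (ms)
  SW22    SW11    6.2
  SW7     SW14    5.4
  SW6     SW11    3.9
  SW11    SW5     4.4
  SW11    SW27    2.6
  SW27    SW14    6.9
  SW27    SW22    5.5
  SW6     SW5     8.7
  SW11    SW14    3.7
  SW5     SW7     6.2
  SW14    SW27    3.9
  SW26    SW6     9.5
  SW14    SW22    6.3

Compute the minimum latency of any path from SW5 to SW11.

24.1 ms

Shortest distances from SW5:
SW5: 0
SW7: 6.2  (via SW5)
SW14: 11.6  (via SW7)
SW27: 15.5  (via SW14)
SW22: 17.9  (via SW14)
SW11: 24.1  (via SW22)
Shortest route: SW5–SW7–SW14–SW22–SW11 = 24.1 ms.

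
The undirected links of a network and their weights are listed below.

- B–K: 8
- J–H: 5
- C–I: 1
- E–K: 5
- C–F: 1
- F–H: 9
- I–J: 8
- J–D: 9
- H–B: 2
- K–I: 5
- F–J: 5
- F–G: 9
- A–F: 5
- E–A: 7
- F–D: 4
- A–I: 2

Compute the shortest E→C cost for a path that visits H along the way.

25

Best E to H: E → K → B → H costing 15
Shortest H→C: H → F → C = 10
Total via H: 15 + 10 = 25.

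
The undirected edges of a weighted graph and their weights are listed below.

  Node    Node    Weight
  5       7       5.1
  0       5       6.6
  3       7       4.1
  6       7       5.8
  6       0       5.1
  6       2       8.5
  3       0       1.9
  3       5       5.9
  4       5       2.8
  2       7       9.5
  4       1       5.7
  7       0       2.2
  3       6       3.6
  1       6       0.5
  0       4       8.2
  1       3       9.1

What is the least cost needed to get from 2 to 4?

Enumerating some paths:
2 → 6 → 1 → 4: 8.5+0.5+5.7 = 14.7
2 → 7 → 5 → 4: 9.5+5.1+2.8 = 17.4
2 → 7 → 0 → 4: 9.5+2.2+8.2 = 19.9
Cheapest is 2 → 6 → 1 → 4 at 14.7.

14.7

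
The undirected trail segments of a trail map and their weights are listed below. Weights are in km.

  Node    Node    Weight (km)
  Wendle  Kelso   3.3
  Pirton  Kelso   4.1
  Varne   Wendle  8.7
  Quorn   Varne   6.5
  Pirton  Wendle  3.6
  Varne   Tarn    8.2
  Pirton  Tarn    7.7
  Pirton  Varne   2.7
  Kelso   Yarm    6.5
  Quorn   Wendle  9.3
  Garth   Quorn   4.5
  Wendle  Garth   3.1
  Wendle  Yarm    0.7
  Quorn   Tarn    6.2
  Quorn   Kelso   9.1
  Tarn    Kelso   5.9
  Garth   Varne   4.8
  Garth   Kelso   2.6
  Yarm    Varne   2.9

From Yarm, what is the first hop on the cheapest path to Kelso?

Wendle

Compare a few routes:
Yarm → Wendle → Kelso: 0.7+3.3 = 4
Yarm → Wendle → Garth → Kelso: 0.7+3.1+2.6 = 6.4
Cheapest is Yarm → Wendle → Kelso at 4 km.
So from Yarm the first move is to Wendle.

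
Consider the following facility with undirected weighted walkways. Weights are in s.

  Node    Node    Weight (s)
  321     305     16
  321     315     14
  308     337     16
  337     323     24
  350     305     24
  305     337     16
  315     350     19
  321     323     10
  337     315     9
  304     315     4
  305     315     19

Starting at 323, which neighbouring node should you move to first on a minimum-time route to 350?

321

Enumerating some paths:
323–321–305–350: 10+16+24 = 50
323–321–315–350: 10+14+19 = 43
323–337–315–350: 24+9+19 = 52
Cheapest is 323–321–315–350 at 43 s.
So from 323 the first move is to 321.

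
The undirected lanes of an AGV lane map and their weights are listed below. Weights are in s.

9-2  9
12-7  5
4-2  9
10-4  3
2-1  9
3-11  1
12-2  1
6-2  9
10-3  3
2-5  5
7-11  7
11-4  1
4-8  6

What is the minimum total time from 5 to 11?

Compare a few routes:
5 → 2 → 4 → 11: 5+9+1 = 15
5 → 2 → 12 → 7 → 11: 5+1+5+7 = 18
The minimum is 15 s via 5 → 2 → 4 → 11.

15 s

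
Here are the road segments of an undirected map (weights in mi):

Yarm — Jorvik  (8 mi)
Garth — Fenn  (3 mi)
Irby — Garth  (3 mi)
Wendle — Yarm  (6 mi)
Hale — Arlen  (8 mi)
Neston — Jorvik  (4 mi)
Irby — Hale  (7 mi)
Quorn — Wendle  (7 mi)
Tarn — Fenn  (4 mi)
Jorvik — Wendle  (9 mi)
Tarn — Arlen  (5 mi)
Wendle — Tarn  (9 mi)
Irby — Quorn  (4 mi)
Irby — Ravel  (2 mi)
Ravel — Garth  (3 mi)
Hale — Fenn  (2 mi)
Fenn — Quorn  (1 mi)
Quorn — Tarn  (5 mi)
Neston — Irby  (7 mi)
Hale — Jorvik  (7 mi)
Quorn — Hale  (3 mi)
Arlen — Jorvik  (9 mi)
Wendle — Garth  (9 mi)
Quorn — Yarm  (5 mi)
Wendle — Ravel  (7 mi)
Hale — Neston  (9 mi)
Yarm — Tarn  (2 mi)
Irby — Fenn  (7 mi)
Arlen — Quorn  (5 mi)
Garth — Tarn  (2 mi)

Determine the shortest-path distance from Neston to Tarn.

Enumerating some paths:
Neston - Irby - Ravel - Garth - Tarn: 7+2+3+2 = 14
Neston - Irby - Garth - Tarn: 7+3+2 = 12
Neston - Jorvik - Yarm - Tarn: 4+8+2 = 14
The minimum is 12 mi via Neston - Irby - Garth - Tarn.

12 mi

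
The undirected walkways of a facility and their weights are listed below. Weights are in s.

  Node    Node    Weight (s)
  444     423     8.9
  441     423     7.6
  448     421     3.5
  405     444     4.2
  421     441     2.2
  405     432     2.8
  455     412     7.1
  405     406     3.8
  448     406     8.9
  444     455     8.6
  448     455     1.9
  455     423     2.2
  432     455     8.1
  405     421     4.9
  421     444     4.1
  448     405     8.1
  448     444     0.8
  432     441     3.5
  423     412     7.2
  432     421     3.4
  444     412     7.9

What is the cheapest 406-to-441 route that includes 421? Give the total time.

10.9 s

Best 406 to 421: 406 → 405 → 421 costing 8.7
Shortest 421→441: 421 → 441 = 2.2
Total via 421: 8.7 + 2.2 = 10.9 s.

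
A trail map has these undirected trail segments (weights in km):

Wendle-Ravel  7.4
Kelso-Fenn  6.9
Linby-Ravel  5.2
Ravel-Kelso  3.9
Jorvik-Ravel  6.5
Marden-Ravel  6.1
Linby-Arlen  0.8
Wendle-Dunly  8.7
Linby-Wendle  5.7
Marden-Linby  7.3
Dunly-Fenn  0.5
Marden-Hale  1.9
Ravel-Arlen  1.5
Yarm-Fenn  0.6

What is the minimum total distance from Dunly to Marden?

Settle nodes by increasing distance from Dunly:
Dunly: 0
Fenn: 0.5  (via Dunly)
Yarm: 1.1  (via Fenn)
Kelso: 7.4  (via Fenn)
Wendle: 8.7  (via Dunly)
Ravel: 11.3  (via Kelso)
Arlen: 12.8  (via Ravel)
Linby: 13.6  (via Arlen)
Marden: 17.4  (via Ravel)
Shortest route: Dunly–Fenn–Kelso–Ravel–Marden = 17.4 km.

17.4 km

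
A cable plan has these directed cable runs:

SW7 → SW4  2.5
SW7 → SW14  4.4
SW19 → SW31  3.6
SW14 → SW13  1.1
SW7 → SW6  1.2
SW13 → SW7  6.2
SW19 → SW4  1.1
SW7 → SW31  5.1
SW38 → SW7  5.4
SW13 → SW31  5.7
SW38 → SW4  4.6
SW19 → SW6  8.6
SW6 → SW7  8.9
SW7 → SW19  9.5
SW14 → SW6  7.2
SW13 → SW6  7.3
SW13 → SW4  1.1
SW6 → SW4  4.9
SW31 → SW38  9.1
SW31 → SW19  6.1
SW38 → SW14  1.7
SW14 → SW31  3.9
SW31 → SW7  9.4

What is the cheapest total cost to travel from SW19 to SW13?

Candidate routes:
SW19 - SW6 - SW7 - SW14 - SW13: 8.6+8.9+4.4+1.1 = 23
SW19 - SW31 - SW7 - SW14 - SW13: 3.6+9.4+4.4+1.1 = 18.5
SW19 - SW31 - SW38 - SW14 - SW13: 3.6+9.1+1.7+1.1 = 15.5
SW19 - SW31 - SW38 - SW7 - SW14 - SW13: 3.6+9.1+5.4+4.4+1.1 = 23.6
The minimum is 15.5 via SW19 - SW31 - SW38 - SW14 - SW13.

15.5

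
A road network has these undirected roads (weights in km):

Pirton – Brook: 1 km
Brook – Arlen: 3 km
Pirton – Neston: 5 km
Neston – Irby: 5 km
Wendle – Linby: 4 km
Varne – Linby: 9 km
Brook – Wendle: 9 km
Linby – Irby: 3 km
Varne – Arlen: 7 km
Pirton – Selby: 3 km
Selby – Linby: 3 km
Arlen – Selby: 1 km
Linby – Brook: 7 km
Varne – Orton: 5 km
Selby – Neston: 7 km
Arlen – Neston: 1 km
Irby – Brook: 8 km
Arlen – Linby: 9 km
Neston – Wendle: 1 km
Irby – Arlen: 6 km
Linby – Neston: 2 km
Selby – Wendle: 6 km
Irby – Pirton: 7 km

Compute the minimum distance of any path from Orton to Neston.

13 km

Running Dijkstra from Orton:
Orton: 0
Varne: 5  (via Orton)
Arlen: 12  (via Varne)
Neston: 13  (via Arlen)
Shortest route: Orton–Varne–Arlen–Neston = 13 km.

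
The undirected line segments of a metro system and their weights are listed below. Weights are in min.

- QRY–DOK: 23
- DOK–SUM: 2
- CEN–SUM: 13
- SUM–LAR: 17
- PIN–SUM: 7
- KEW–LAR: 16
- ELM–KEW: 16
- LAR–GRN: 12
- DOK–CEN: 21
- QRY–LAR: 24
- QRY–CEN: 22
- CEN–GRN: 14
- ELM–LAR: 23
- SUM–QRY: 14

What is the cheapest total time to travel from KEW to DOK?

Running Dijkstra from KEW:
KEW: 0
ELM: 16  (via KEW)
LAR: 16  (via KEW)
GRN: 28  (via LAR)
SUM: 33  (via LAR)
DOK: 35  (via SUM)
Shortest route: KEW → LAR → SUM → DOK = 35 min.

35 min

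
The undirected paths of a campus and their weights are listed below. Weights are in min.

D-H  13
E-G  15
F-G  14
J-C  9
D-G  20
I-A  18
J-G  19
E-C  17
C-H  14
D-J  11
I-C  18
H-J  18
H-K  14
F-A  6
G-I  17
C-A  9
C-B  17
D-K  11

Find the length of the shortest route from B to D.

Compare a few routes:
B–C–H–K–D: 17+14+14+11 = 56
B–C–H–D: 17+14+13 = 44
B–C–J–D: 17+9+11 = 37
B–C–J–H–D: 17+9+18+13 = 57
The minimum is 37 min via B–C–J–D.

37 min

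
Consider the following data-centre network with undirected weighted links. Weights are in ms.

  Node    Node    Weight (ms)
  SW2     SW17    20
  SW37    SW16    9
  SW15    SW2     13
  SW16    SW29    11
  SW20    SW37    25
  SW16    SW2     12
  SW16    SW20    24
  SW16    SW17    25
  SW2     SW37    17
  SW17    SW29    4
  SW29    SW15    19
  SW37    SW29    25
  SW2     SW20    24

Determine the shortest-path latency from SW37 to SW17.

Settle nodes by increasing distance from SW37:
SW37: 0
SW16: 9  (via SW37)
SW2: 17  (via SW37)
SW29: 20  (via SW16)
SW17: 24  (via SW29)
Shortest route: SW37 → SW16 → SW29 → SW17 = 24 ms.

24 ms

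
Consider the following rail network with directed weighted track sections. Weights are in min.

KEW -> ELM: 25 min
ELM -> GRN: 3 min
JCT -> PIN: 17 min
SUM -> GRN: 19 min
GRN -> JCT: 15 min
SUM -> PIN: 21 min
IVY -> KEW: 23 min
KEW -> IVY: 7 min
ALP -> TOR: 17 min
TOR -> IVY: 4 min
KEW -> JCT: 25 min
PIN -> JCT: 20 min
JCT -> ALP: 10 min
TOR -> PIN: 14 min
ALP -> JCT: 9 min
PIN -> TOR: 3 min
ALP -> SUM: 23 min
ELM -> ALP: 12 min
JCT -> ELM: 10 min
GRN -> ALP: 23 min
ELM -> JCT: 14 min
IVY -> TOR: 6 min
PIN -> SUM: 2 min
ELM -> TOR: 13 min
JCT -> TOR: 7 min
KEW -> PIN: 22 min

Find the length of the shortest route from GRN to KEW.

49 min

Compare a few routes:
GRN → ALP → JCT → TOR → IVY → KEW: 23+9+7+4+23 = 66
GRN → JCT → PIN → TOR → IVY → KEW: 15+17+3+4+23 = 62
GRN → JCT → TOR → IVY → KEW: 15+7+4+23 = 49
GRN → JCT → ELM → TOR → IVY → KEW: 15+10+13+4+23 = 65
Cheapest is GRN → JCT → TOR → IVY → KEW at 49 min.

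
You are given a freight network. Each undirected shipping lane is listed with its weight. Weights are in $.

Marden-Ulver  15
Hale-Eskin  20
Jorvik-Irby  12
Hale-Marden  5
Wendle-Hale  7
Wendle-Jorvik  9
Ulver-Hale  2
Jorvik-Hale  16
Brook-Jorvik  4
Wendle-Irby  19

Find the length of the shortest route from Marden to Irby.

Enumerating some paths:
Marden - Ulver - Hale - Wendle - Irby: 15+2+7+19 = 43
Marden - Hale - Wendle - Irby: 5+7+19 = 31
Marden - Hale - Wendle - Jorvik - Irby: 5+7+9+12 = 33
Marden - Hale - Jorvik - Irby: 5+16+12 = 33
The minimum is $31 via Marden - Hale - Wendle - Irby.

$31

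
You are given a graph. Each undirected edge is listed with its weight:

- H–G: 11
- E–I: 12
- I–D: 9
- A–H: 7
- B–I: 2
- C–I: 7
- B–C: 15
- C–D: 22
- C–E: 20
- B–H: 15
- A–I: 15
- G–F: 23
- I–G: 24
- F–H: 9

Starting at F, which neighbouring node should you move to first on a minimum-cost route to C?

H

Enumerating some paths:
F–H–B–C: 9+15+15 = 39
F–H–A–I–B–C: 9+7+15+2+15 = 48
F–H–B–I–C: 9+15+2+7 = 33
F–H–A–I–C: 9+7+15+7 = 38
Cheapest is F–H–B–I–C at 33.
So from F the first move is to H.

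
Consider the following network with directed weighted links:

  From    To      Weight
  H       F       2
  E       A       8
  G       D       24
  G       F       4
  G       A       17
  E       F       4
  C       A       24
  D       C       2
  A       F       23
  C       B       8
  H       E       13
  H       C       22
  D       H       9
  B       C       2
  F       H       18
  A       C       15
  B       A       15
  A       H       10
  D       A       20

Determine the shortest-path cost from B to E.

38

Compare a few routes:
B → A → F → H → E: 15+23+18+13 = 69
B → C → A → H → E: 2+24+10+13 = 49
B → A → H → E: 15+10+13 = 38
The minimum is 38 via B → A → H → E.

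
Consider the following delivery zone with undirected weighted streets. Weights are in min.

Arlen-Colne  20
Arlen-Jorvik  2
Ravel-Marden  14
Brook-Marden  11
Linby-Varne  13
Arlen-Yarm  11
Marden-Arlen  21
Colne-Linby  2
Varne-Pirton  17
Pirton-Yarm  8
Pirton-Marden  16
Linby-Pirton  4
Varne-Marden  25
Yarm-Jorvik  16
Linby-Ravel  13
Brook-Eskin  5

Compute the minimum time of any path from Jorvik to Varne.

Compare a few routes:
Jorvik - Arlen - Yarm - Pirton - Linby - Varne: 2+11+8+4+13 = 38
Jorvik - Arlen - Yarm - Pirton - Varne: 2+11+8+17 = 38
Jorvik - Arlen - Colne - Linby - Varne: 2+20+2+13 = 37
Cheapest is Jorvik - Arlen - Colne - Linby - Varne at 37 min.

37 min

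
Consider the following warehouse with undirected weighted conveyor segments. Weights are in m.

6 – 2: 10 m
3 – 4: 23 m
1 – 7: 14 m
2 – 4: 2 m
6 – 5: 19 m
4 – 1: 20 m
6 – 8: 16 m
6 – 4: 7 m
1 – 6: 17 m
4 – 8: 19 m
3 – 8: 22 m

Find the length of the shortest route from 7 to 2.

Candidate routes:
7 → 1 → 6 → 4 → 2: 14+17+7+2 = 40
7 → 1 → 4 → 2: 14+20+2 = 36
7 → 1 → 6 → 2: 14+17+10 = 41
Cheapest is 7 → 1 → 4 → 2 at 36 m.

36 m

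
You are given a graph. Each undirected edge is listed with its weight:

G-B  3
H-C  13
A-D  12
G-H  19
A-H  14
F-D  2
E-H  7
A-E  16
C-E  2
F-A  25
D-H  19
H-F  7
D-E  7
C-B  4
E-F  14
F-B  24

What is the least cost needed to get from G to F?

Shortest distances from G:
G: 0
B: 3  (via G)
C: 7  (via B)
E: 9  (via C)
D: 16  (via E)
H: 16  (via E)
F: 18  (via D)
Shortest route: G–B–C–E–D–F = 18.

18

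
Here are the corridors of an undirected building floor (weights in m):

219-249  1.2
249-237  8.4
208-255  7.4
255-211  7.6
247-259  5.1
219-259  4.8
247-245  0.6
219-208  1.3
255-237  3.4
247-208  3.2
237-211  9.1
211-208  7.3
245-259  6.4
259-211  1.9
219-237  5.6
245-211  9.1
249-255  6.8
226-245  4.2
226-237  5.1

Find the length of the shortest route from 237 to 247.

9.9 m

Settle nodes by increasing distance from 237:
237: 0
255: 3.4  (via 237)
226: 5.1  (via 237)
219: 5.6  (via 237)
249: 6.8  (via 219)
208: 6.9  (via 219)
211: 9.1  (via 237)
245: 9.3  (via 226)
247: 9.9  (via 245)
Shortest route: 237–226–245–247 = 9.9 m.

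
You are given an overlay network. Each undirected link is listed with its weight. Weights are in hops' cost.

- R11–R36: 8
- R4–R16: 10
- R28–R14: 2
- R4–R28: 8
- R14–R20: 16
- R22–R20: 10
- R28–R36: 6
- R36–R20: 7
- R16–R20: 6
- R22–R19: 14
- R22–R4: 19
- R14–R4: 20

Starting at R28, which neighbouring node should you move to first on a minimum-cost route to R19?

R36

Compare a few routes:
R28–R36–R20–R22–R19: 6+7+10+14 = 37
R28–R4–R22–R19: 8+19+14 = 41
R28–R14–R20–R22–R19: 2+16+10+14 = 42
Cheapest is R28–R36–R20–R22–R19 at 37 hops' cost.
So from R28 the first move is to R36.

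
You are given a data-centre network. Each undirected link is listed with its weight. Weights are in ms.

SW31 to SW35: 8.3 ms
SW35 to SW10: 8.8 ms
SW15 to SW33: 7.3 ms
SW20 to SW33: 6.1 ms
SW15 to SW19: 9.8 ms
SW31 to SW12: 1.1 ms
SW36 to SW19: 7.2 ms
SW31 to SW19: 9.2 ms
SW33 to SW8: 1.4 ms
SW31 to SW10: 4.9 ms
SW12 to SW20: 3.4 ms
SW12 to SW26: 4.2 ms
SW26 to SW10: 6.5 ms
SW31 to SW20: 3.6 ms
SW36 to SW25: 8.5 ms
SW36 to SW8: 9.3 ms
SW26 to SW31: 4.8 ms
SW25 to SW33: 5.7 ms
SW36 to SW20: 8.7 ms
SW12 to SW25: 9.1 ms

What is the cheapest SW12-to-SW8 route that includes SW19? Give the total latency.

26.8 ms

Shortest SW12→SW19: SW12 → SW31 → SW19 = 10.3
Best SW19 to SW8: SW19 → SW36 → SW8 costing 16.5
Total via SW19: 10.3 + 16.5 = 26.8 ms.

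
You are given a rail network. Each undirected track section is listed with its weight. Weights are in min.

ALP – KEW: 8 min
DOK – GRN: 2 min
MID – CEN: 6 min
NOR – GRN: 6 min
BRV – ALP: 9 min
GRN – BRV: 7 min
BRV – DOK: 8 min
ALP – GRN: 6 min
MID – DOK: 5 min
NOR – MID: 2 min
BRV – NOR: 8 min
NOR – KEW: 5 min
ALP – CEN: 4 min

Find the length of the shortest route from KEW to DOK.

Running Dijkstra from KEW:
KEW: 0
NOR: 5  (via KEW)
MID: 7  (via NOR)
ALP: 8  (via KEW)
GRN: 11  (via NOR)
CEN: 12  (via ALP)
DOK: 12  (via MID)
Shortest route: KEW → NOR → MID → DOK = 12 min.

12 min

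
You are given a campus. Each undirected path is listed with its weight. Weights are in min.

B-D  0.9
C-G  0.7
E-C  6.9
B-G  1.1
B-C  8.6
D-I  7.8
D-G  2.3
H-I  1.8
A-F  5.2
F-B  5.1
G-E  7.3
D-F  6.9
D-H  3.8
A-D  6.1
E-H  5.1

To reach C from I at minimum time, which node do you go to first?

H

Candidate routes:
I → H → D → G → C: 1.8+3.8+2.3+0.7 = 8.6
I → H → D → B → G → C: 1.8+3.8+0.9+1.1+0.7 = 8.3
Cheapest is I → H → D → B → G → C at 8.3 min.
So from I the first move is to H.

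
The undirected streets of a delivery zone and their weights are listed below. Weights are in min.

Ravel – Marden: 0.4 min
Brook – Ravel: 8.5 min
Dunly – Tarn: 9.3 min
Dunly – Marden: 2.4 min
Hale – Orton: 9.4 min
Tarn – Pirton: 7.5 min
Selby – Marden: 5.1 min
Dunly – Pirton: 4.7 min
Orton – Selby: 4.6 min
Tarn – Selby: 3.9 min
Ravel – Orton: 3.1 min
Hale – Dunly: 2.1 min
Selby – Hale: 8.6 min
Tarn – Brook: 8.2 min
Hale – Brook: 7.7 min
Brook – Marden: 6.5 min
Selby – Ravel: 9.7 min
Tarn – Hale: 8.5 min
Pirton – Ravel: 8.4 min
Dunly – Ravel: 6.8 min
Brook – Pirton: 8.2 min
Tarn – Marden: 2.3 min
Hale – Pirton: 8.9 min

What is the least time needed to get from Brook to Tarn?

8.2 min

Settle nodes by increasing distance from Brook:
Brook: 0
Marden: 6.5  (via Brook)
Ravel: 6.9  (via Marden)
Hale: 7.7  (via Brook)
Tarn: 8.2  (via Brook)
Shortest route: Brook–Tarn = 8.2 min.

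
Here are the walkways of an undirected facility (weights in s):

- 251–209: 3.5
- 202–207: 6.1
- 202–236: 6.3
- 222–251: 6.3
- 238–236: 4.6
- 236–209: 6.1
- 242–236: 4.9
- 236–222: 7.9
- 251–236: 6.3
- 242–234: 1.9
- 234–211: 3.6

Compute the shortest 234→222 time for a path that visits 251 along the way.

19.4 s

Shortest 234→251: 234 → 242 → 236 → 251 = 13.1
Shortest 251→222: 251 → 222 = 6.3
Total via 251: 13.1 + 6.3 = 19.4 s.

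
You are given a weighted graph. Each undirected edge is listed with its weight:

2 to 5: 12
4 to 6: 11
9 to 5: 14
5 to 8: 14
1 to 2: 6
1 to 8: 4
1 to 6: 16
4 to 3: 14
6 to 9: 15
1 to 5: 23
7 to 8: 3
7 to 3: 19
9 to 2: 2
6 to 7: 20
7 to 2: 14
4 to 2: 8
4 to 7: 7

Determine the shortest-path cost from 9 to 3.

24

Running Dijkstra from 9:
9: 0
2: 2  (via 9)
1: 8  (via 2)
4: 10  (via 2)
8: 12  (via 1)
5: 14  (via 9)
6: 15  (via 9)
7: 15  (via 8)
3: 24  (via 4)
Shortest route: 9–2–4–3 = 24.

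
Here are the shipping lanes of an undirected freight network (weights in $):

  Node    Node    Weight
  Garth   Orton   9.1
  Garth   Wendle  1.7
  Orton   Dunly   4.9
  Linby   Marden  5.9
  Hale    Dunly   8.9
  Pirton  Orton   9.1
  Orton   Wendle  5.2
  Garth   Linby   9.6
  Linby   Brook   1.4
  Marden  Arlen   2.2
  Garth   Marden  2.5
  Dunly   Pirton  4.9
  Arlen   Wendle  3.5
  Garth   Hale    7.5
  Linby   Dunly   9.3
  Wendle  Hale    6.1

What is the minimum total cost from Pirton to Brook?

Compare a few routes:
Pirton - Orton - Dunly - Linby - Brook: 9.1+4.9+9.3+1.4 = 24.7
Pirton - Dunly - Linby - Brook: 4.9+9.3+1.4 = 15.6
Pirton - Orton - Wendle - Garth - Marden - Linby - Brook: 9.1+5.2+1.7+2.5+5.9+1.4 = 25.8
The minimum is $15.6 via Pirton - Dunly - Linby - Brook.

$15.6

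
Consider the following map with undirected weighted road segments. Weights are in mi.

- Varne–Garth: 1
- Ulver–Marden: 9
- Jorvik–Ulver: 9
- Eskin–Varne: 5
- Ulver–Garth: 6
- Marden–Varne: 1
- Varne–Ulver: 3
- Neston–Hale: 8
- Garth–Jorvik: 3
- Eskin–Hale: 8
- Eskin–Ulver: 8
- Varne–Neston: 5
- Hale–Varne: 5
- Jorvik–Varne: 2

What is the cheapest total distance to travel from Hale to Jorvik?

Settle nodes by increasing distance from Hale:
Hale: 0
Varne: 5  (via Hale)
Marden: 6  (via Varne)
Garth: 6  (via Varne)
Jorvik: 7  (via Varne)
Shortest route: Hale–Varne–Jorvik = 7 mi.

7 mi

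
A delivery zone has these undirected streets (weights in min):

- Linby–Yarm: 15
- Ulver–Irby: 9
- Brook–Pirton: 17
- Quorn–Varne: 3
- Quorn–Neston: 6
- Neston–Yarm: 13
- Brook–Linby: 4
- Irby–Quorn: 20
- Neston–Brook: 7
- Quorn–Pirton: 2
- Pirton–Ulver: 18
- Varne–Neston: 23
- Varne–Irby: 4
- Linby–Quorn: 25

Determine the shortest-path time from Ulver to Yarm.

35 min

Compare a few routes:
Ulver → Pirton → Quorn → Neston → Yarm: 18+2+6+13 = 39
Ulver → Irby → Varne → Quorn → Neston → Yarm: 9+4+3+6+13 = 35
Cheapest is Ulver → Irby → Varne → Quorn → Neston → Yarm at 35 min.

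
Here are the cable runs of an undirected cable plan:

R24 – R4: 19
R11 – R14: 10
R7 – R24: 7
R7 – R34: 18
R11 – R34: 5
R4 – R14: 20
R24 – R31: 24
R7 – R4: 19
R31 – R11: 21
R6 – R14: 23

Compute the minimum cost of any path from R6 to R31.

54

Shortest distances from R6:
R6: 0
R14: 23  (via R6)
R11: 33  (via R14)
R34: 38  (via R11)
R4: 43  (via R14)
R31: 54  (via R11)
Shortest route: R6–R14–R11–R31 = 54.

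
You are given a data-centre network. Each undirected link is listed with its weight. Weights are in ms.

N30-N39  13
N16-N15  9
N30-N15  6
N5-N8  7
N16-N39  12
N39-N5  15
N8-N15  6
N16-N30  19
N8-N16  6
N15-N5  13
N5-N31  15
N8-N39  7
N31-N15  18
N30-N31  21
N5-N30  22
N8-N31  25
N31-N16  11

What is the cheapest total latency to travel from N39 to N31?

23 ms

Settle nodes by increasing distance from N39:
N39: 0
N8: 7  (via N39)
N16: 12  (via N39)
N30: 13  (via N39)
N15: 13  (via N8)
N5: 14  (via N8)
N31: 23  (via N16)
Shortest route: N39 → N16 → N31 = 23 ms.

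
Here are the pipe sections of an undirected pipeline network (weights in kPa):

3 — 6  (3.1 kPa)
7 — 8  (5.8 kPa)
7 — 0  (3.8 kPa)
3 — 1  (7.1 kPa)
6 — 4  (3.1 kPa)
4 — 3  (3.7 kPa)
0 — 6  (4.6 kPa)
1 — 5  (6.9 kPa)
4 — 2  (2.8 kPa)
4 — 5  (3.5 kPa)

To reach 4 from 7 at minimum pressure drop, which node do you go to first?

Enumerating some paths:
7–0–6–4: 3.8+4.6+3.1 = 11.5
7–0–6–3–4: 3.8+4.6+3.1+3.7 = 15.2
The minimum is 11.5 kPa via 7–0–6–4.
So from 7 the first move is to 0.

0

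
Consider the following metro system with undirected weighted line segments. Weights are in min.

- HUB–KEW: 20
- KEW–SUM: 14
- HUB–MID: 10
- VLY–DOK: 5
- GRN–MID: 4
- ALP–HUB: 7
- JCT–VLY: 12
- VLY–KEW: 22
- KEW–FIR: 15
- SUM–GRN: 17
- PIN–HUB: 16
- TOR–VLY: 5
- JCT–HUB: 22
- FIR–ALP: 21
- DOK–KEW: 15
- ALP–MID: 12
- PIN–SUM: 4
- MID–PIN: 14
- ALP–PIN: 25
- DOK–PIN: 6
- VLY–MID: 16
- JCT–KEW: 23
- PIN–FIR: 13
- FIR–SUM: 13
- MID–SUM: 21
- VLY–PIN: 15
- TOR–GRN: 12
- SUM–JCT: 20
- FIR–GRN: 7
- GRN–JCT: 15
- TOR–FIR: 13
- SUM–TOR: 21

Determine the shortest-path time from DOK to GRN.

Compare a few routes:
DOK–VLY–MID–GRN: 5+16+4 = 25
DOK–PIN–FIR–GRN: 6+13+7 = 26
DOK–PIN–MID–GRN: 6+14+4 = 24
DOK–VLY–TOR–GRN: 5+5+12 = 22
The minimum is 22 min via DOK–VLY–TOR–GRN.

22 min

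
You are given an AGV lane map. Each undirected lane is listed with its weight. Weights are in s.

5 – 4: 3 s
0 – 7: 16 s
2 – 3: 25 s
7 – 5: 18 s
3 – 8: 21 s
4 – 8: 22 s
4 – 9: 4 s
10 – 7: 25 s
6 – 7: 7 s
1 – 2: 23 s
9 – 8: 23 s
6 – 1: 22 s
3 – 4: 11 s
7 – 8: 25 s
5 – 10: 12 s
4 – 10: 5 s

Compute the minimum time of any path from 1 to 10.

54 s

Compare a few routes:
1 - 6 - 7 - 5 - 4 - 10: 22+7+18+3+5 = 55
1 - 6 - 7 - 10: 22+7+25 = 54
The minimum is 54 s via 1 - 6 - 7 - 10.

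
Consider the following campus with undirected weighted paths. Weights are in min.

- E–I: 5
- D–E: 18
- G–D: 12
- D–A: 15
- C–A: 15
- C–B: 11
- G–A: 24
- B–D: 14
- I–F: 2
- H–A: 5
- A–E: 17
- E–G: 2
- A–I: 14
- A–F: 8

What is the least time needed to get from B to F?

34 min

Settle nodes by increasing distance from B:
B: 0
C: 11  (via B)
D: 14  (via B)
A: 26  (via C)
G: 26  (via D)
E: 28  (via G)
H: 31  (via A)
I: 33  (via E)
F: 34  (via A)
Shortest route: B → C → A → F = 34 min.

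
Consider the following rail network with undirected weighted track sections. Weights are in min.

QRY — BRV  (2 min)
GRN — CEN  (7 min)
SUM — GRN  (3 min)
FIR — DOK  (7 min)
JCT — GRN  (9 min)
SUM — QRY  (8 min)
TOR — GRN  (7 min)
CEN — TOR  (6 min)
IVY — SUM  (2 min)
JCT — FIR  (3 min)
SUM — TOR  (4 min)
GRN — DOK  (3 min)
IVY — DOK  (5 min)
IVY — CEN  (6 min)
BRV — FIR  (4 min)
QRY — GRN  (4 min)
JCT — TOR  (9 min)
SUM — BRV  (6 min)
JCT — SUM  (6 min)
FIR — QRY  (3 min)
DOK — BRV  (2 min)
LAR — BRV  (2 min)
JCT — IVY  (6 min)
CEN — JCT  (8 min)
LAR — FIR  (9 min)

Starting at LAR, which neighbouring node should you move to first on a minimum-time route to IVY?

BRV

Compare a few routes:
LAR - BRV - SUM - IVY: 2+6+2 = 10
LAR - BRV - DOK - IVY: 2+2+5 = 9
LAR - BRV - DOK - GRN - SUM - IVY: 2+2+3+3+2 = 12
The minimum is 9 min via LAR - BRV - DOK - IVY.
So from LAR the first move is to BRV.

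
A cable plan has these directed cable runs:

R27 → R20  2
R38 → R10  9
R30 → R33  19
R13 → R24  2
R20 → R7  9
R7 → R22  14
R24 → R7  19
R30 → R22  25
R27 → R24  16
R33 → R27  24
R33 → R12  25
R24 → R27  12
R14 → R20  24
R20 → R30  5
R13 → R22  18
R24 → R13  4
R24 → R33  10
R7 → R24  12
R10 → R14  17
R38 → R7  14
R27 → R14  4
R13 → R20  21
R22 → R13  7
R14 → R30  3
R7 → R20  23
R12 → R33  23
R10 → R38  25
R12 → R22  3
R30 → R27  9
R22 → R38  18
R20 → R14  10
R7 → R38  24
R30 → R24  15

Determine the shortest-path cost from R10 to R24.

35

Shortest distances from R10:
R10: 0
R14: 17  (via R10)
R30: 20  (via R14)
R38: 25  (via R10)
R27: 29  (via R30)
R20: 31  (via R27)
R24: 35  (via R30)
Shortest route: R10 → R14 → R30 → R24 = 35.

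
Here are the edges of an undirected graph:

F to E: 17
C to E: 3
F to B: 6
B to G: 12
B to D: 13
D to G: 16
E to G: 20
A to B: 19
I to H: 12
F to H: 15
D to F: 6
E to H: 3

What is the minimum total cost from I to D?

Shortest distances from I:
I: 0
H: 12  (via I)
E: 15  (via H)
C: 18  (via E)
F: 27  (via H)
B: 33  (via F)
D: 33  (via F)
Shortest route: I–H–F–D = 33.

33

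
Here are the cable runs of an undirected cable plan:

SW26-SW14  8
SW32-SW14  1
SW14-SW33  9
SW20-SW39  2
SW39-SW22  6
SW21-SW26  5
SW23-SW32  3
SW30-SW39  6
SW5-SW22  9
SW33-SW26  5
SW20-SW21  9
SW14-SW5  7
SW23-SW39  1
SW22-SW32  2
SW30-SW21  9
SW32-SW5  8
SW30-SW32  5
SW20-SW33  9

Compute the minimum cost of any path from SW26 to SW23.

12

Shortest distances from SW26:
SW26: 0
SW21: 5  (via SW26)
SW33: 5  (via SW26)
SW14: 8  (via SW26)
SW32: 9  (via SW14)
SW22: 11  (via SW32)
SW23: 12  (via SW32)
Shortest route: SW26–SW14–SW32–SW23 = 12.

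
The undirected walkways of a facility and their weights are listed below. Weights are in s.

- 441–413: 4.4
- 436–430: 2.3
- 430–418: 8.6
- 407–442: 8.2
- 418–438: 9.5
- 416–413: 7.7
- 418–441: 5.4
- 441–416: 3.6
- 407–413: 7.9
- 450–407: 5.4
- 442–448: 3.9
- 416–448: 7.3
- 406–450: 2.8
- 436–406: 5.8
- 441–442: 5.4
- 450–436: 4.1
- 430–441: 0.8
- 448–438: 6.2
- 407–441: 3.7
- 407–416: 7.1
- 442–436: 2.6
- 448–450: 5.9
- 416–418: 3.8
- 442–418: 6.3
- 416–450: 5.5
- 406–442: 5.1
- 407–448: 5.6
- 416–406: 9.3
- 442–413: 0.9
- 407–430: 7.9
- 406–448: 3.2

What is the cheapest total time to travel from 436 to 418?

Running Dijkstra from 436:
436: 0
430: 2.3  (via 436)
442: 2.6  (via 436)
441: 3.1  (via 430)
413: 3.5  (via 442)
450: 4.1  (via 436)
406: 5.8  (via 436)
448: 6.5  (via 442)
416: 6.7  (via 441)
407: 6.8  (via 441)
418: 8.5  (via 441)
Shortest route: 436–430–441–418 = 8.5 s.

8.5 s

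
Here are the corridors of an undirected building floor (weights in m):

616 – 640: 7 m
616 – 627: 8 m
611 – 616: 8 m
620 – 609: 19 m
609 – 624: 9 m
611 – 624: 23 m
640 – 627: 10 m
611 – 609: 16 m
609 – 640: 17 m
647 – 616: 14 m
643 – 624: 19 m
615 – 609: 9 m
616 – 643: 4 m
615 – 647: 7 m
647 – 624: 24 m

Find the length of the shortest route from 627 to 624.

31 m

Running Dijkstra from 627:
627: 0
616: 8  (via 627)
640: 10  (via 627)
643: 12  (via 616)
611: 16  (via 616)
647: 22  (via 616)
609: 27  (via 640)
615: 29  (via 647)
624: 31  (via 643)
Shortest route: 627–616–643–624 = 31 m.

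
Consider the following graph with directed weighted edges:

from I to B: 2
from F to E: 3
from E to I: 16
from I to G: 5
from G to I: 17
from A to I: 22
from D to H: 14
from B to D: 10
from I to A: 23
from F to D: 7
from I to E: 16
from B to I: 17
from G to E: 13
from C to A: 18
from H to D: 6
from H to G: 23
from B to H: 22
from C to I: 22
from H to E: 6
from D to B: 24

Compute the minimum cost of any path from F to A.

Shortest distances from F:
F: 0
E: 3  (via F)
D: 7  (via F)
I: 19  (via E)
B: 21  (via I)
H: 21  (via D)
G: 24  (via I)
A: 42  (via I)
Shortest route: F–E–I–A = 42.

42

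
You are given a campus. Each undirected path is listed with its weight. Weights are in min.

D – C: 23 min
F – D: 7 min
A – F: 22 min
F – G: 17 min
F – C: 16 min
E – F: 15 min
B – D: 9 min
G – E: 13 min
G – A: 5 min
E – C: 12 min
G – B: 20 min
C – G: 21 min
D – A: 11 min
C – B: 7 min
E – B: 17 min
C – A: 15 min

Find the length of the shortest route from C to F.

Running Dijkstra from C:
C: 0
B: 7  (via C)
E: 12  (via C)
A: 15  (via C)
D: 16  (via B)
F: 16  (via C)
Shortest route: C → F = 16 min.

16 min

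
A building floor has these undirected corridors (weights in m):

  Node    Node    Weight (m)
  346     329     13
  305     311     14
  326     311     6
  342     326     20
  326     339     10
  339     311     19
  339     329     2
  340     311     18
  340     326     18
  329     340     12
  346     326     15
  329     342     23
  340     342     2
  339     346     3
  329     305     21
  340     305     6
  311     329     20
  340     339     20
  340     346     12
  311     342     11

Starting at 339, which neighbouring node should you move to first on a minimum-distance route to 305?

Enumerating some paths:
339 - 329 - 340 - 305: 2+12+6 = 20
339 - 346 - 340 - 305: 3+12+6 = 21
The minimum is 20 m via 339 - 329 - 340 - 305.
So from 339 the first move is to 329.

329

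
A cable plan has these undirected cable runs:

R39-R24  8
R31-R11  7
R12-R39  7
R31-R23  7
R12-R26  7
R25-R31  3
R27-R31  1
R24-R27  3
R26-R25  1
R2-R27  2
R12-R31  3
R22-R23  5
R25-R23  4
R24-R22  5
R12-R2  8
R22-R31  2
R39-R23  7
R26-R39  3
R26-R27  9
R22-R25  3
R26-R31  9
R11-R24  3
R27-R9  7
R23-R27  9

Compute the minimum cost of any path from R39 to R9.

15

Shortest distances from R39:
R39: 0
R26: 3  (via R39)
R25: 4  (via R26)
R22: 7  (via R25)
R12: 7  (via R39)
R31: 7  (via R25)
R23: 7  (via R39)
R24: 8  (via R39)
R27: 8  (via R31)
R2: 10  (via R27)
R11: 11  (via R24)
R9: 15  (via R27)
Shortest route: R39 → R26 → R25 → R31 → R27 → R9 = 15.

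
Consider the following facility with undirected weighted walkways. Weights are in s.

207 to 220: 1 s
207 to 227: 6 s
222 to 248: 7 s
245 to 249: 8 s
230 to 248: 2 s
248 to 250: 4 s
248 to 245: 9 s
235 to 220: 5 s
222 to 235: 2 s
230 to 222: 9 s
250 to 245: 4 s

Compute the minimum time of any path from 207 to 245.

Enumerating some paths:
207 → 220 → 235 → 222 → 230 → 248 → 250 → 245: 1+5+2+9+2+4+4 = 27
207 → 220 → 235 → 222 → 248 → 250 → 245: 1+5+2+7+4+4 = 23
207 → 220 → 235 → 222 → 248 → 245: 1+5+2+7+9 = 24
The minimum is 23 s via 207 → 220 → 235 → 222 → 248 → 250 → 245.

23 s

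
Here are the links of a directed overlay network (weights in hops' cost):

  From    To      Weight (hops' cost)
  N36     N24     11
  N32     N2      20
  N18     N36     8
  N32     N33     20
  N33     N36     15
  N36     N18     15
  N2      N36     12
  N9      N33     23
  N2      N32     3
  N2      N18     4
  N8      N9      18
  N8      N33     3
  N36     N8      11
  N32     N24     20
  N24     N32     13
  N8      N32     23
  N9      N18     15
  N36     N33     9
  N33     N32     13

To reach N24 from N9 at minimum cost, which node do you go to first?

N18

Compare a few routes:
N9 → N18 → N36 → N24: 15+8+11 = 34
N9 → N33 → N32 → N24: 23+13+20 = 56
N9 → N33 → N36 → N24: 23+15+11 = 49
The minimum is 34 hops' cost via N9 → N18 → N36 → N24.
So from N9 the first move is to N18.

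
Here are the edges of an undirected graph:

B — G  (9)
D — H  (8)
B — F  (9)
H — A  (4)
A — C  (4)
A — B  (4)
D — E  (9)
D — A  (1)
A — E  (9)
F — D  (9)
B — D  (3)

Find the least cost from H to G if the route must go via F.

Shortest H→F: H–A–D–F = 14
Shortest F→G: F–B–G = 18
Total via F: 14 + 18 = 32.

32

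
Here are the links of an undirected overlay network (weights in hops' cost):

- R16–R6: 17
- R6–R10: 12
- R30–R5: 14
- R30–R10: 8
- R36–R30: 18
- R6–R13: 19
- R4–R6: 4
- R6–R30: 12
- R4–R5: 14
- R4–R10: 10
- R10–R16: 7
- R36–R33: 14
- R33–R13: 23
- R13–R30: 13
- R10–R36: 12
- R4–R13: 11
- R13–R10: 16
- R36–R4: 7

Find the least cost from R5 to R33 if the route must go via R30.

Shortest R5→R30: R5–R30 = 14
Best R30 to R33: R30–R36–R33 costing 32
Total via R30: 14 + 32 = 46 hops' cost.

46 hops' cost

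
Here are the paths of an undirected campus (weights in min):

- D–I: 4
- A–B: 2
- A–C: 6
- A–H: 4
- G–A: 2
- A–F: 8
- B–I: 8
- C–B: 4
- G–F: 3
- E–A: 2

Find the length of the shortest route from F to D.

19 min

Shortest distances from F:
F: 0
G: 3  (via F)
A: 5  (via G)
B: 7  (via A)
E: 7  (via A)
H: 9  (via A)
C: 11  (via A)
I: 15  (via B)
D: 19  (via I)
Shortest route: F–G–A–B–I–D = 19 min.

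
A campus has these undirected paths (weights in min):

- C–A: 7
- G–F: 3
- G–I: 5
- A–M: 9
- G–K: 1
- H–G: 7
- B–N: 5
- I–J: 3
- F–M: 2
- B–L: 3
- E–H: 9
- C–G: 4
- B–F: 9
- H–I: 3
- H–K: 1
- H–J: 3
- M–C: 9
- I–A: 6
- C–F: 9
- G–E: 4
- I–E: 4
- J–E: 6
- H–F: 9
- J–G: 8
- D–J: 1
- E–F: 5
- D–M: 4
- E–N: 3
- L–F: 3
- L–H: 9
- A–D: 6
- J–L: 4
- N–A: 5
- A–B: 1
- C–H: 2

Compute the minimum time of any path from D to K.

Enumerating some paths:
D → J → H → K: 1+3+1 = 5
D → J → I → H → K: 1+3+3+1 = 8
D → J → I → G → K: 1+3+5+1 = 10
D → M → F → G → K: 4+2+3+1 = 10
Cheapest is D → J → H → K at 5 min.

5 min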